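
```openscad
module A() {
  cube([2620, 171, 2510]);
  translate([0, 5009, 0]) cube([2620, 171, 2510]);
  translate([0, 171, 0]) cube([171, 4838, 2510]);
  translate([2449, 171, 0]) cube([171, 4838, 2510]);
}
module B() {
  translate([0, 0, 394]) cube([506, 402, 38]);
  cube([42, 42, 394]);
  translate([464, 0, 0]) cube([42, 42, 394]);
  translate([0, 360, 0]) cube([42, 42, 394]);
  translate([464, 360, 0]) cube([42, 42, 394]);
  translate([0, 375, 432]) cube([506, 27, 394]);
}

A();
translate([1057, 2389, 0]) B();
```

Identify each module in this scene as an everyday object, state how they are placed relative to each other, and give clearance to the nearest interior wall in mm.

Clearances: x = 886, y = 2218; minimum 886 mm.

A is a house frame. B is a chair. The chair sits inside the house frame, centred. The clearance to the nearest interior wall is 886 mm.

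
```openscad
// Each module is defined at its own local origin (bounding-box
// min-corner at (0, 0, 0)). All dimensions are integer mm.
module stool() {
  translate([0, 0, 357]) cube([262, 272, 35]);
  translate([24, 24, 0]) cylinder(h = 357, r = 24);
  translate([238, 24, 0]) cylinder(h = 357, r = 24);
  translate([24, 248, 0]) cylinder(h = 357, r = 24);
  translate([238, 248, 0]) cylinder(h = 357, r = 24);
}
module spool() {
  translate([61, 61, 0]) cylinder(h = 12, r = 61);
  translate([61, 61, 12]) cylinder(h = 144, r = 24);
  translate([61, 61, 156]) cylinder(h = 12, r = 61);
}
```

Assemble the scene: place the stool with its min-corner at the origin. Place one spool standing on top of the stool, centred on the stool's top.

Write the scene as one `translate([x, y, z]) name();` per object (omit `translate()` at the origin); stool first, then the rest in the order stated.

stool();
translate([70, 75, 392]) spool();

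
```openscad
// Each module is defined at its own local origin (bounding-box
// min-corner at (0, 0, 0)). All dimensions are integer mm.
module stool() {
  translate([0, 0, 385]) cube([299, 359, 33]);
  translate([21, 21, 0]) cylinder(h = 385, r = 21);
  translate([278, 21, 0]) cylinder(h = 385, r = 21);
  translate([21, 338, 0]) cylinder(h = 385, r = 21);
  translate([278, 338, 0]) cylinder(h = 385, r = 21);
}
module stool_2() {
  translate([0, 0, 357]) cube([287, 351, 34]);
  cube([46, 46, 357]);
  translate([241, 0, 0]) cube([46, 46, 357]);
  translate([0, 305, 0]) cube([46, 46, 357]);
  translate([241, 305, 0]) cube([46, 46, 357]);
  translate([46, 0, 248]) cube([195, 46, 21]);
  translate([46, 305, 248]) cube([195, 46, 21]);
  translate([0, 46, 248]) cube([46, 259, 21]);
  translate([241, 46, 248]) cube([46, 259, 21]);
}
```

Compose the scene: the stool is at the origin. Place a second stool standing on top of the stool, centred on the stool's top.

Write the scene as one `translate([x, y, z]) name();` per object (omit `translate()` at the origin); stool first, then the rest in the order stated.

stool();
translate([6, 4, 418]) stool_2();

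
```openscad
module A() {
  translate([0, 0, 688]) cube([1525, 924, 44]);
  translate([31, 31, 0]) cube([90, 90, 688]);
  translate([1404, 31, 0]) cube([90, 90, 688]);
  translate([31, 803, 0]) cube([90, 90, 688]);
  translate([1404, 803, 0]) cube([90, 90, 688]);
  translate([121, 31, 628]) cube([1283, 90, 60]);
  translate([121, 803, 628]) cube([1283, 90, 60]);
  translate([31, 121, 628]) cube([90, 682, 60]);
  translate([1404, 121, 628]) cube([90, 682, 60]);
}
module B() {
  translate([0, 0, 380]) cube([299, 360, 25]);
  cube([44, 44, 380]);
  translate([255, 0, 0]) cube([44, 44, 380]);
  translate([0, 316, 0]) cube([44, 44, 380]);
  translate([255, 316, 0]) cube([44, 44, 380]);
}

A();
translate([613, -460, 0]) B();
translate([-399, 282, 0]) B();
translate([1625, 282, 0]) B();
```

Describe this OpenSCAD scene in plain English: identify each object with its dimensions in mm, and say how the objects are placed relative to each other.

A is a table: top 1525 mm (x) × 924 mm (y), 44 mm thick, upper face at z = 732 mm, on four 90×90 mm square legs, each inset 31 mm from the nearest pair of top edges, running from z = 0 to the bottom of the top. Four apron rails, 90 mm thick and 60 mm tall, run between adjacent legs with their top edges flush with the underside of the top and their outer faces flush with the legs' outer faces.

B is a four-legged stool. The seat is a 299×360×25 mm slab whose top surface is at z = 405 mm; four square legs, each 44×44 mm in cross-section, run from the floor (z = 0) to the underside of the seat, each flush with a corner of the seat.

Three stools sit around the table at the −y, −x, +x sides.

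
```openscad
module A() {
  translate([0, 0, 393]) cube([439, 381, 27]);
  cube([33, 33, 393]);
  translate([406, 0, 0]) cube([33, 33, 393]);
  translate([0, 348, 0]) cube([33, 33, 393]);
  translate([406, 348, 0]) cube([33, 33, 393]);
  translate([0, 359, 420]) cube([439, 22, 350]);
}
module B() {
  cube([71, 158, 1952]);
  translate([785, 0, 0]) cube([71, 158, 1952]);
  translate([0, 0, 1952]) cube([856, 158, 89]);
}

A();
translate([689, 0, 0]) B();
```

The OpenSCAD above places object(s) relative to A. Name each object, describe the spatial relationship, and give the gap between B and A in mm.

A is a chair. B is a door frame. The door frame is on the floor beside the chair on its +x side. The gap between the door frame and the chair is 250 mm.

The door frame's nearest face is 250 mm from the chair's +x face.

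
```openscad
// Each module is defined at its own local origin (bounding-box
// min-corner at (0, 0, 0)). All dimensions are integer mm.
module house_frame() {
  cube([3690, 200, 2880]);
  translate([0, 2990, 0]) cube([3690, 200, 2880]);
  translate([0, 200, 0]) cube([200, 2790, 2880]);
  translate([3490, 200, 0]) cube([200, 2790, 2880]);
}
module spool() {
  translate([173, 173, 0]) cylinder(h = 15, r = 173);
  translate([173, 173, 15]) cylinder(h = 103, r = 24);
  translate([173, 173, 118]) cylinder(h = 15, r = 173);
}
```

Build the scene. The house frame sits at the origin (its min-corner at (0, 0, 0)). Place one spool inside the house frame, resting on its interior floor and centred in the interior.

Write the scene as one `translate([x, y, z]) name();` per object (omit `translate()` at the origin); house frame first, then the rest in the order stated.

house_frame();
translate([1672, 1422, 0]) spool();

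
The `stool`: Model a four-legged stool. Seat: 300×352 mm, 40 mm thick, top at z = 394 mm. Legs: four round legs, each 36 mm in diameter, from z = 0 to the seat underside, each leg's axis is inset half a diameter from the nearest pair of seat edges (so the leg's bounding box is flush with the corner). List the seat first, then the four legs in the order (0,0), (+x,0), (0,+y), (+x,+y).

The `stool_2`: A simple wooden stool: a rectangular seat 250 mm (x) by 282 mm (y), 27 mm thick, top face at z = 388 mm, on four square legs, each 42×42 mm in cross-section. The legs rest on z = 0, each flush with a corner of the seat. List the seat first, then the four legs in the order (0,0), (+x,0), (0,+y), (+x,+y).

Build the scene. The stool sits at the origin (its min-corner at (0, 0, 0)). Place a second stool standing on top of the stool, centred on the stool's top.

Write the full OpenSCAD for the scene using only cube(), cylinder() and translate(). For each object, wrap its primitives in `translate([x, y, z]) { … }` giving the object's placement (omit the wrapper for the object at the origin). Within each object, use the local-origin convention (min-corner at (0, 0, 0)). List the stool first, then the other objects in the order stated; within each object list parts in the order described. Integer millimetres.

translate([0, 0, 354]) cube([300, 352, 40]);
translate([18, 18, 0]) cylinder(h = 354, r = 18);
translate([282, 18, 0]) cylinder(h = 354, r = 18);
translate([18, 334, 0]) cylinder(h = 354, r = 18);
translate([282, 334, 0]) cylinder(h = 354, r = 18);
translate([25, 35, 394]) {
  translate([0, 0, 361]) cube([250, 282, 27]);
  cube([42, 42, 361]);
  translate([208, 0, 0]) cube([42, 42, 361]);
  translate([0, 240, 0]) cube([42, 42, 361]);
  translate([208, 240, 0]) cube([42, 42, 361]);
}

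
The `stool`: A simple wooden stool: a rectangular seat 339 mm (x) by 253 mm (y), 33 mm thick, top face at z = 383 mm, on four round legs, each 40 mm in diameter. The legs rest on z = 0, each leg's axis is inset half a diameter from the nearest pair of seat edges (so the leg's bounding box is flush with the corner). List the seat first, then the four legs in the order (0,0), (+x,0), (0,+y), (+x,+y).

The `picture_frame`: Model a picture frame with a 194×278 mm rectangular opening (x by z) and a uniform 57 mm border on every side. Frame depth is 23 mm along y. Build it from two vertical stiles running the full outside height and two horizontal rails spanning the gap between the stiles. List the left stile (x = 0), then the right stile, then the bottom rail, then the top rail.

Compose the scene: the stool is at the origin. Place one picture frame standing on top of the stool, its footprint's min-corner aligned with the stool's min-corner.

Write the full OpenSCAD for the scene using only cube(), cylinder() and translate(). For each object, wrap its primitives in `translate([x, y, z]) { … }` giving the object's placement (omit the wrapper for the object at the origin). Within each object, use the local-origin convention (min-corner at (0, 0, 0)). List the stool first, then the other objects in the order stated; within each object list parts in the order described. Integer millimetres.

translate([0, 0, 350]) cube([339, 253, 33]);
translate([20, 20, 0]) cylinder(h = 350, r = 20);
translate([319, 20, 0]) cylinder(h = 350, r = 20);
translate([20, 233, 0]) cylinder(h = 350, r = 20);
translate([319, 233, 0]) cylinder(h = 350, r = 20);
translate([0, 0, 383]) {
  cube([57, 23, 392]);
  translate([251, 0, 0]) cube([57, 23, 392]);
  translate([57, 0, 0]) cube([194, 23, 57]);
  translate([57, 0, 335]) cube([194, 23, 57]);
}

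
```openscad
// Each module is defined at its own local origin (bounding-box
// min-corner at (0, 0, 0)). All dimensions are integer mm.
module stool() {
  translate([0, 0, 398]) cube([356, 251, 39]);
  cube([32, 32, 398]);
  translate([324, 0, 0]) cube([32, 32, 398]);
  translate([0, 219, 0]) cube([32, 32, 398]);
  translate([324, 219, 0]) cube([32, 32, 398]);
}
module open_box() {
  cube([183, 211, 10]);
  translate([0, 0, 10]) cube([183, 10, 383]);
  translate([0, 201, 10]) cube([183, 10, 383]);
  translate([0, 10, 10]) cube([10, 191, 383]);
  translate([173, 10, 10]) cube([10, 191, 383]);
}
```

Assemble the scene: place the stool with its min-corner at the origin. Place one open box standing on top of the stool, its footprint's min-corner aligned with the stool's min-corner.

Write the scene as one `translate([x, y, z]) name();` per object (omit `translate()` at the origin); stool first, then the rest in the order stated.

stool();
translate([0, 0, 437]) open_box();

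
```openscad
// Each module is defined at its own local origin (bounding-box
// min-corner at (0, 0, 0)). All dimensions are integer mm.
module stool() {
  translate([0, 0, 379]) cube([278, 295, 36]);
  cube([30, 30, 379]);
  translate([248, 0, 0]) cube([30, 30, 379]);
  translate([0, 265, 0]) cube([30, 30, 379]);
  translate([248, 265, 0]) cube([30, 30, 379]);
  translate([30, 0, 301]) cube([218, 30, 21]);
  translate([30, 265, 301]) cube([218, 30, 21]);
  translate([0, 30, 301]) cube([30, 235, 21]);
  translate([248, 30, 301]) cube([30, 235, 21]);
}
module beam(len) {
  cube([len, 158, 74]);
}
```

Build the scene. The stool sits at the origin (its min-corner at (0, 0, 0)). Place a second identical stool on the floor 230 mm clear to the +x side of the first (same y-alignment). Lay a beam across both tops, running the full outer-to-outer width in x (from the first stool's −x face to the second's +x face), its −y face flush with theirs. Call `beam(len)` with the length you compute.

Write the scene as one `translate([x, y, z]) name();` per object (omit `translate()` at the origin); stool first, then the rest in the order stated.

stool();
translate([508, 0, 0]) stool();
translate([0, 0, 415]) beam(786);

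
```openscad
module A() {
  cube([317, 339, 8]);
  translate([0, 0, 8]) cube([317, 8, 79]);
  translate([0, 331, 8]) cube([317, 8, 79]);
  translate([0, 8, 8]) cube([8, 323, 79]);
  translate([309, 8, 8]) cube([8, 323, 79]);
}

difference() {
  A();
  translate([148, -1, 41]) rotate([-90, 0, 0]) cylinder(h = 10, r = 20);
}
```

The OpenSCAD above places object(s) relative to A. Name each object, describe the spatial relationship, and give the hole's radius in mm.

The subtracted cylinder has r = 20 mm.

A is an open box. The open box has a circular hole through its front wall. The hole's radius is 20 mm.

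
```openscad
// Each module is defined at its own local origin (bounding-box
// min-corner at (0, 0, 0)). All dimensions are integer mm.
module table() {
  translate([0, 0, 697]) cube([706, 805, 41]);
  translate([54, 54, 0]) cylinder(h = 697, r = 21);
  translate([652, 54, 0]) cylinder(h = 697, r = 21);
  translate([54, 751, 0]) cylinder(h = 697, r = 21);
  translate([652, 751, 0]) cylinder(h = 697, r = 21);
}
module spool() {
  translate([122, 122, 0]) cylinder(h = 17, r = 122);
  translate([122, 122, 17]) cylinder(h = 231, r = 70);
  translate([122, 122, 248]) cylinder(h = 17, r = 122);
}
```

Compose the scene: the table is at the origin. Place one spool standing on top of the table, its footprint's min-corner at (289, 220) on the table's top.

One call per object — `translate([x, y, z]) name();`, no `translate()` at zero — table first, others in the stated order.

table();
translate([289, 220, 738]) spool();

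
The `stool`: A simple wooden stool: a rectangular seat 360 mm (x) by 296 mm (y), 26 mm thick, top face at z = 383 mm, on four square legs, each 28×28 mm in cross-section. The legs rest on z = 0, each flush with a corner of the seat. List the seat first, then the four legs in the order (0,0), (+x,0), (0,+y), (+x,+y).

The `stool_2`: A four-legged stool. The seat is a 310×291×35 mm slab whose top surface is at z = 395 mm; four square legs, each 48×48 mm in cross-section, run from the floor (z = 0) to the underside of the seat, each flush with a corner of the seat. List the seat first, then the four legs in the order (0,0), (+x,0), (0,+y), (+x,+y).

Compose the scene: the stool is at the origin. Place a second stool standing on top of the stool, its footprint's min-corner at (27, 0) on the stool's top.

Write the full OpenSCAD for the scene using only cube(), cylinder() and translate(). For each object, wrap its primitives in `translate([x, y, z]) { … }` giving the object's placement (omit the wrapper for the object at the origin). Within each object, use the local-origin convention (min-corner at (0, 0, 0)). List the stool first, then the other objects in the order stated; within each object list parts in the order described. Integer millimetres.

translate([0, 0, 357]) cube([360, 296, 26]);
cube([28, 28, 357]);
translate([332, 0, 0]) cube([28, 28, 357]);
translate([0, 268, 0]) cube([28, 28, 357]);
translate([332, 268, 0]) cube([28, 28, 357]);
translate([27, 0, 383]) {
  translate([0, 0, 360]) cube([310, 291, 35]);
  cube([48, 48, 360]);
  translate([262, 0, 0]) cube([48, 48, 360]);
  translate([0, 243, 0]) cube([48, 48, 360]);
  translate([262, 243, 0]) cube([48, 48, 360]);
}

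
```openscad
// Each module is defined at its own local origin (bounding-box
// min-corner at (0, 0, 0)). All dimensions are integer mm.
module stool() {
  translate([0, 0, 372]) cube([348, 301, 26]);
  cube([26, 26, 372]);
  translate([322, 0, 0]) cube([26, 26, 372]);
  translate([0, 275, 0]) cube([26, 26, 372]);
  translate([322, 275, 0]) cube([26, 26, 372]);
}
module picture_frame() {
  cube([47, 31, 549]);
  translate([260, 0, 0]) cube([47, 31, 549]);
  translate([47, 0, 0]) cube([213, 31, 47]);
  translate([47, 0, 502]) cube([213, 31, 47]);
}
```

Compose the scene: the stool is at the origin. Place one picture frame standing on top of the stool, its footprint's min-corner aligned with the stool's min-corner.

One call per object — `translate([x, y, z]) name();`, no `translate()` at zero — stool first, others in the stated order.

stool();
translate([0, 0, 398]) picture_frame();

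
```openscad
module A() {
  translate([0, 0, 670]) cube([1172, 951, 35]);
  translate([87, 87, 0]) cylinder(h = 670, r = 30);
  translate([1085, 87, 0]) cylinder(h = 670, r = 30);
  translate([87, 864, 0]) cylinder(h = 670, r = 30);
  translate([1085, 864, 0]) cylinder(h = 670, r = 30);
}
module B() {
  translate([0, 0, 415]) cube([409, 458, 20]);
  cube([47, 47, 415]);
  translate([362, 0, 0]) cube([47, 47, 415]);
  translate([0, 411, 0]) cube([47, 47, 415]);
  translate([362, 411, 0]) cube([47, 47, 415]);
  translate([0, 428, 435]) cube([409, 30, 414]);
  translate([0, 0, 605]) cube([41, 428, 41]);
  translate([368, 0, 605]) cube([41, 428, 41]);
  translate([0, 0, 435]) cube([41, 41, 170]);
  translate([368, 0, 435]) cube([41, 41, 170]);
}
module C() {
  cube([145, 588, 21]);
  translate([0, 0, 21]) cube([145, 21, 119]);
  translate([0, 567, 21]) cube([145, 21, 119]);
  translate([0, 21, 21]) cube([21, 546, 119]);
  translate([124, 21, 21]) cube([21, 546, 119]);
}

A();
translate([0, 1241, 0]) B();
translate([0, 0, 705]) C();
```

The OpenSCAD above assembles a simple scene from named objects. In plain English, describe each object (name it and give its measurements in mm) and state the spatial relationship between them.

A is a rectangular dining table. The top is 1172×951×35 mm with its upper surface at z = 705 mm. It stands on four round legs of 60 mm diameter, each leg's bounding box inset 57 mm from the nearest pair of top edges, running from the floor to the underside of the top.

B is a chair: 409×458 mm seat, 20 mm thick, top at z = 435 mm, on four 47 mm square corner legs flush with the seat edges. A 30 mm thick backrest slab spans the full seat width, extending 414 mm above the seat top, its back face flush with the seat's +y edge. Two armrests of 41×41 mm section run along each side from the seat's front edge to the front of the backrest, top faces 211 mm above the seat top and outer faces flush with the seat's x-edges; a 41×41 mm post under the front of each armrest stands on the seat at the front corner.

C is an open-topped rectangular box: outside dimensions 145×588×140 mm, with a uniform wall and base thickness of 21 mm. The base is a full 145×588 slab on the floor; four walls sit on top of the base. The front and back walls (the −y and +y sides) span the full width; the two side walls fit between them.

The chair is on the floor beside the table on its +y side. The open box is on top of the table.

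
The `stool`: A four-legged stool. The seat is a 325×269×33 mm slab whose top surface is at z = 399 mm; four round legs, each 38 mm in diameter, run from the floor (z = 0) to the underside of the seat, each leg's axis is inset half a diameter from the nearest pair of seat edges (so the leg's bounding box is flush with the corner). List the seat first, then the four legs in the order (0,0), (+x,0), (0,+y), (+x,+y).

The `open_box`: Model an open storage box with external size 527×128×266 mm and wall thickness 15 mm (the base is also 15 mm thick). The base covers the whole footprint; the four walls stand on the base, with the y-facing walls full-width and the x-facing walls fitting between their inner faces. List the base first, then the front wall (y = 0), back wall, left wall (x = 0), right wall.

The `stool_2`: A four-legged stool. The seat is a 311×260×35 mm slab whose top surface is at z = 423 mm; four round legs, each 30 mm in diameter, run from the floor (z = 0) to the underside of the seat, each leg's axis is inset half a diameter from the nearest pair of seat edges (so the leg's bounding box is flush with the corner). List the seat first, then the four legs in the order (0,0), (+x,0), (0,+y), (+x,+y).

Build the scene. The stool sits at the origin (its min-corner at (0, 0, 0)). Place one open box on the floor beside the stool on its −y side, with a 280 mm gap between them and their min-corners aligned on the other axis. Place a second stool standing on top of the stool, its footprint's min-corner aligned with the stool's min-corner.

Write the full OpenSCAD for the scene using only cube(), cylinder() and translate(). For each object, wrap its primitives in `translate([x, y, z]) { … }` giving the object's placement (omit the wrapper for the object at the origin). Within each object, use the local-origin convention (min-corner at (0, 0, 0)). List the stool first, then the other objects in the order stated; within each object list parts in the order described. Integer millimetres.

translate([0, 0, 366]) cube([325, 269, 33]);
translate([19, 19, 0]) cylinder(h = 366, r = 19);
translate([306, 19, 0]) cylinder(h = 366, r = 19);
translate([19, 250, 0]) cylinder(h = 366, r = 19);
translate([306, 250, 0]) cylinder(h = 366, r = 19);
translate([0, -408, 0]) {
  cube([527, 128, 15]);
  translate([0, 0, 15]) cube([527, 15, 251]);
  translate([0, 113, 15]) cube([527, 15, 251]);
  translate([0, 15, 15]) cube([15, 98, 251]);
  translate([512, 15, 15]) cube([15, 98, 251]);
}
translate([0, 0, 399]) {
  translate([0, 0, 388]) cube([311, 260, 35]);
  translate([15, 15, 0]) cylinder(h = 388, r = 15);
  translate([296, 15, 0]) cylinder(h = 388, r = 15);
  translate([15, 245, 0]) cylinder(h = 388, r = 15);
  translate([296, 245, 0]) cylinder(h = 388, r = 15);
}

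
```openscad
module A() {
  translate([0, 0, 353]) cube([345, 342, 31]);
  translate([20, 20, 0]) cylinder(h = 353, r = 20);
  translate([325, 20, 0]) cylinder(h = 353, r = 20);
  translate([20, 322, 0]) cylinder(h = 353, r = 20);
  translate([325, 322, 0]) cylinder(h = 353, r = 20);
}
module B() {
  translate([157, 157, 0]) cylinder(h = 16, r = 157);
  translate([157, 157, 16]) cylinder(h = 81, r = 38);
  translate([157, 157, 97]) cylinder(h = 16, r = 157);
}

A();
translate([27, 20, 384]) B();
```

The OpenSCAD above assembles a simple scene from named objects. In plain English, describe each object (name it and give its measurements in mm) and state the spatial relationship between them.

A is a four-legged stool. The seat is 345×342 mm, 31 mm thick, top at z = 384 mm. It stands on four round legs, each 40 mm in diameter, from z = 0 to the seat underside, each leg's axis is inset half a diameter from the nearest pair of seat edges (so the leg's bounding box is flush with the corner).

B is a spool: two coaxial disc flanges of radius 157 mm and thickness 16 mm, joined by a core cylinder of radius 38 mm and height 81 mm. The lower flange rests on z = 0 and the three cylinders share a vertical axis.

The spool is on top of the stool.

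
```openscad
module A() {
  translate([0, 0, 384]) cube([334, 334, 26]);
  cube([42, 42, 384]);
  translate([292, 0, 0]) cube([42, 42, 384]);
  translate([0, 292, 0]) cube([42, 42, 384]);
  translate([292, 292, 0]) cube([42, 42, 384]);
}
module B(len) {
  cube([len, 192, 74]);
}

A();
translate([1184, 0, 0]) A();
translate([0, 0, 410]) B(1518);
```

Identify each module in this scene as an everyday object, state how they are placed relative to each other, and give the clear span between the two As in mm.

A is a stool. B is a beam. A beam spans the tops of two stools. The clear span between the two stools is 850 mm.

Second stool starts at x = 1184; first ends at x = 334; clear span = 1184 − 334 = 850 mm.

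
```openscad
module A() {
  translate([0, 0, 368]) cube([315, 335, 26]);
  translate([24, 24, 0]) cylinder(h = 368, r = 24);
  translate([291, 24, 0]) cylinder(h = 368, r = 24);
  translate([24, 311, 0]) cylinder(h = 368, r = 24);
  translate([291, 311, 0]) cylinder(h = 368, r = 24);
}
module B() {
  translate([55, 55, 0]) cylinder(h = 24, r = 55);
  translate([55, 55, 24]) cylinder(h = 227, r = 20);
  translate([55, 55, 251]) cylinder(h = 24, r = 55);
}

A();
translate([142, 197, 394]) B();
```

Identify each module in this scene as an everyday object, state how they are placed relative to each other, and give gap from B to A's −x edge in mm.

The spool's min-x is at 142; the stool's min-x is 0; gap = 142 mm.

A is a stool. B is a spool. The spool is on top of the stool. The gap from the spool to the stool's −x edge is 142 mm.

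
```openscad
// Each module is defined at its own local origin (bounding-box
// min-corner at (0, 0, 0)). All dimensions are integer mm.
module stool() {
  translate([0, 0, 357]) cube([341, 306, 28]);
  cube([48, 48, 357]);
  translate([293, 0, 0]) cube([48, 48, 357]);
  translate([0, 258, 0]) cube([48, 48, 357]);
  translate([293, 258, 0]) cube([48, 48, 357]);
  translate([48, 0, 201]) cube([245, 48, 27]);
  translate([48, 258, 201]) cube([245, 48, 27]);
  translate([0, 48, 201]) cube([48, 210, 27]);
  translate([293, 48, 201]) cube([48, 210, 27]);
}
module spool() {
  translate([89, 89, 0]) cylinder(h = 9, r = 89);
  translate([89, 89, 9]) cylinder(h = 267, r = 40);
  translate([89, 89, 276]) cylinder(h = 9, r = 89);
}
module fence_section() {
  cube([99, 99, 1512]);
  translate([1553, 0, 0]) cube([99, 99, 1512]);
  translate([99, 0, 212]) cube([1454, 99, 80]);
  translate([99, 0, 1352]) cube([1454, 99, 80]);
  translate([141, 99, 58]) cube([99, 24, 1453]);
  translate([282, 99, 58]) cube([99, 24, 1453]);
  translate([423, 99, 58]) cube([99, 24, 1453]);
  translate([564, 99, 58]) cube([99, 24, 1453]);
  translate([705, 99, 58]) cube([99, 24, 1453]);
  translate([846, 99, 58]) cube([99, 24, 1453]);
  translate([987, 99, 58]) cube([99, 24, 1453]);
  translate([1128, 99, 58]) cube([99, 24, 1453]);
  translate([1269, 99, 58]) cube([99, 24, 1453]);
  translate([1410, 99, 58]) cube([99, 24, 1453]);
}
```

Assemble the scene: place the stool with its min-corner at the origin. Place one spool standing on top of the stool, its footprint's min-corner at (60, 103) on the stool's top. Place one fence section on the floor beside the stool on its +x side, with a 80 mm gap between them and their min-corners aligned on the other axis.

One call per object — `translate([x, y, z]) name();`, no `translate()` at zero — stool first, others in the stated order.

stool();
translate([60, 103, 385]) spool();
translate([421, 0, 0]) fence_section();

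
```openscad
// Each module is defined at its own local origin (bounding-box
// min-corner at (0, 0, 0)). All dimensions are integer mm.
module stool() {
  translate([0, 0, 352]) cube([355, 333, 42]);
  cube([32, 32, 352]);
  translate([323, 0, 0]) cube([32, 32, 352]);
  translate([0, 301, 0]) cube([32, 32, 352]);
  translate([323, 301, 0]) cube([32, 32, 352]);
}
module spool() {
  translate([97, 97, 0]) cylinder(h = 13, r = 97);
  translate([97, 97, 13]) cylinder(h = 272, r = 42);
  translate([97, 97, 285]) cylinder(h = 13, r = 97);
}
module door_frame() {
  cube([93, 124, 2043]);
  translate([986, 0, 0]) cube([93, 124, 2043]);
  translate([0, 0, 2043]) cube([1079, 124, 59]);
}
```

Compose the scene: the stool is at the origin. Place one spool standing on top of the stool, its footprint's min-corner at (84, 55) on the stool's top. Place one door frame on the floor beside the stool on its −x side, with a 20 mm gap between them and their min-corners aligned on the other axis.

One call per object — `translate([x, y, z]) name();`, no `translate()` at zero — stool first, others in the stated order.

stool();
translate([84, 55, 394]) spool();
translate([-1099, 0, 0]) door_frame();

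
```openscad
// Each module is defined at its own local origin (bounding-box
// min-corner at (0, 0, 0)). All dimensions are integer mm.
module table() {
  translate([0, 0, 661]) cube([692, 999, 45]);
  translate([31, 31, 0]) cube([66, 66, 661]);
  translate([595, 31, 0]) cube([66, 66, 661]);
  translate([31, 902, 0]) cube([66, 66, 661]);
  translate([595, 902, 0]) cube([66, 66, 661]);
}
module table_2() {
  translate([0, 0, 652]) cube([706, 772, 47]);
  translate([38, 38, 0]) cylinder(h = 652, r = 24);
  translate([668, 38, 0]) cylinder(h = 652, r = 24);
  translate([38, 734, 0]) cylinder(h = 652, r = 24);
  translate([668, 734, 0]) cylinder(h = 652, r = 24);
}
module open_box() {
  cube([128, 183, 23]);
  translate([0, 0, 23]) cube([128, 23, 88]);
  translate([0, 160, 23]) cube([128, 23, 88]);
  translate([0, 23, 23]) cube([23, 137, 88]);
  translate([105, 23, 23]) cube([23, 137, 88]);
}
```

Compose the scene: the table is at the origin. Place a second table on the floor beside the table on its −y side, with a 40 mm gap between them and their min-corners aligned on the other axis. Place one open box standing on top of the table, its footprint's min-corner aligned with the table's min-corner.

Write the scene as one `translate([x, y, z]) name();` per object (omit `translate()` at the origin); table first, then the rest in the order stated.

table();
translate([0, -812, 0]) table_2();
translate([0, 0, 706]) open_box();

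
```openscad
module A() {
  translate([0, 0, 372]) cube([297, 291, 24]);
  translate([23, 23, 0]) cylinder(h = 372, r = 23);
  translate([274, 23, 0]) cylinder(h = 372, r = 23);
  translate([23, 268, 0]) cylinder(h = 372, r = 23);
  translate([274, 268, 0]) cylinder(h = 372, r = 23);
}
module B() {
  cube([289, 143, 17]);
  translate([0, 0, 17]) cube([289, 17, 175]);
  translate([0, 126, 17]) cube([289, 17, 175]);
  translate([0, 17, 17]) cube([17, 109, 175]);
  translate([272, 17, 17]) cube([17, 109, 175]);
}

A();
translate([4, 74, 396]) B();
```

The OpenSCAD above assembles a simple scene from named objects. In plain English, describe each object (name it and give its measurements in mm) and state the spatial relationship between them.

A is a simple wooden stool: a rectangular seat 297 mm (x) by 291 mm (y), 24 mm thick, top face at z = 396 mm, on four round legs, each 46 mm in diameter. The legs rest on z = 0, each leg's axis is inset half a diameter from the nearest pair of seat edges (so the leg's bounding box is flush with the corner).

B is an open storage box with external size 289×143×192 mm and wall thickness 17 mm (the base is also 17 mm thick). The base covers the whole footprint; the four walls stand on the base, with the y-facing walls full-width and the x-facing walls fitting between their inner faces.

The open box is on top of the stool, centred.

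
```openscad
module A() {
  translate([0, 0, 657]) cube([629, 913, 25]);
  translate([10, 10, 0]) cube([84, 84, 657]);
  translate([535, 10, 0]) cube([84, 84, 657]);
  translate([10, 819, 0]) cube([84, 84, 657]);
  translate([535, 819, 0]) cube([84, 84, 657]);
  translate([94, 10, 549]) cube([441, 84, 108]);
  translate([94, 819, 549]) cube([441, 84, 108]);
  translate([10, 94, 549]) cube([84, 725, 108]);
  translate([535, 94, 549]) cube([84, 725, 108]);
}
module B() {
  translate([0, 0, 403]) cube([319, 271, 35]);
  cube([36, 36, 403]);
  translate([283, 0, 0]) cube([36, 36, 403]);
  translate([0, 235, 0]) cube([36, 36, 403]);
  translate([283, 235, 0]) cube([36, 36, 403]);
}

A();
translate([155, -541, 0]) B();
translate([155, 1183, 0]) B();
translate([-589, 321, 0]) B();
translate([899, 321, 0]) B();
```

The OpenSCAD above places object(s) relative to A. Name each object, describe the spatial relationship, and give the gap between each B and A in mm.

Each stool's nearest face is 270 mm from the table's bounding box.

A is a table. B is a stool. Four stools sit around the table at the −y, +y, −x, +x sides. The gap between each stool and the table is 270 mm.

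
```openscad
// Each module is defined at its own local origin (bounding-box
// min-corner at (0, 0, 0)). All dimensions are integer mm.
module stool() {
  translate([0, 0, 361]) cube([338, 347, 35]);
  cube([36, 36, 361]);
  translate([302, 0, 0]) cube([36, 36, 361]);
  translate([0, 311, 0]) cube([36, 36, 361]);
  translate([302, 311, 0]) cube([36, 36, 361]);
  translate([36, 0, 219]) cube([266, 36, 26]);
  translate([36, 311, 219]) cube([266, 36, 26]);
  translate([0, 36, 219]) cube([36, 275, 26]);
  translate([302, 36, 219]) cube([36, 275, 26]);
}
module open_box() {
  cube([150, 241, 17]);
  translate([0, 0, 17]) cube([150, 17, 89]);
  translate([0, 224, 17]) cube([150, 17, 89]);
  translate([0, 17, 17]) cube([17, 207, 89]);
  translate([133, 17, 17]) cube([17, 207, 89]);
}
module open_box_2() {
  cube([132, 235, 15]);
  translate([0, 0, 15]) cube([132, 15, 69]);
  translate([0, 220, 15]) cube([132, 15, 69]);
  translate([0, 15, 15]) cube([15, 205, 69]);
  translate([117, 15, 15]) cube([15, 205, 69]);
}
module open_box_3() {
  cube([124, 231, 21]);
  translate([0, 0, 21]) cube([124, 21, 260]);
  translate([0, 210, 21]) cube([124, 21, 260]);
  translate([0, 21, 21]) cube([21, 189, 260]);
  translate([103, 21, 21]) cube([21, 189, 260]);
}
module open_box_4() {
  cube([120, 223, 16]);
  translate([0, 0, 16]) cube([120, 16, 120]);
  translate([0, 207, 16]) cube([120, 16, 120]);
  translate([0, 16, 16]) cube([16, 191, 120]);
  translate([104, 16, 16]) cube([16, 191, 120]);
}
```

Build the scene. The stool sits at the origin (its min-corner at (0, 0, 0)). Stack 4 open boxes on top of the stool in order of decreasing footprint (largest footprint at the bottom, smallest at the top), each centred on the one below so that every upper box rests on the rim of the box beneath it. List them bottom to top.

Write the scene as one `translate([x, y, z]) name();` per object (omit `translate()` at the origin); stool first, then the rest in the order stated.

stool();
translate([94, 53, 396]) open_box();
translate([103, 56, 502]) open_box_2();
translate([107, 58, 586]) open_box_3();
translate([109, 62, 867]) open_box_4();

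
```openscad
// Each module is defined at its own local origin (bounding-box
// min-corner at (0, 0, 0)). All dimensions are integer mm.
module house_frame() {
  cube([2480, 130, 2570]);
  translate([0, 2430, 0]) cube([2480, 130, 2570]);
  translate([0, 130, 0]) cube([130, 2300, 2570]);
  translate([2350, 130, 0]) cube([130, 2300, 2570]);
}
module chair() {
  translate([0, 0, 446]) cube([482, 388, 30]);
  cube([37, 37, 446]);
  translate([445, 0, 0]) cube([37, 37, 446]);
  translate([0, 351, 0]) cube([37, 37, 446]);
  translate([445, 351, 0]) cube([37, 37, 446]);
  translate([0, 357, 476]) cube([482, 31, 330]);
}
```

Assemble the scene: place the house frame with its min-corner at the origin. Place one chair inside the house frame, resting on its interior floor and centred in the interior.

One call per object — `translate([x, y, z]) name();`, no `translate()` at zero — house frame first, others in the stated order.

house_frame();
translate([999, 1086, 0]) chair();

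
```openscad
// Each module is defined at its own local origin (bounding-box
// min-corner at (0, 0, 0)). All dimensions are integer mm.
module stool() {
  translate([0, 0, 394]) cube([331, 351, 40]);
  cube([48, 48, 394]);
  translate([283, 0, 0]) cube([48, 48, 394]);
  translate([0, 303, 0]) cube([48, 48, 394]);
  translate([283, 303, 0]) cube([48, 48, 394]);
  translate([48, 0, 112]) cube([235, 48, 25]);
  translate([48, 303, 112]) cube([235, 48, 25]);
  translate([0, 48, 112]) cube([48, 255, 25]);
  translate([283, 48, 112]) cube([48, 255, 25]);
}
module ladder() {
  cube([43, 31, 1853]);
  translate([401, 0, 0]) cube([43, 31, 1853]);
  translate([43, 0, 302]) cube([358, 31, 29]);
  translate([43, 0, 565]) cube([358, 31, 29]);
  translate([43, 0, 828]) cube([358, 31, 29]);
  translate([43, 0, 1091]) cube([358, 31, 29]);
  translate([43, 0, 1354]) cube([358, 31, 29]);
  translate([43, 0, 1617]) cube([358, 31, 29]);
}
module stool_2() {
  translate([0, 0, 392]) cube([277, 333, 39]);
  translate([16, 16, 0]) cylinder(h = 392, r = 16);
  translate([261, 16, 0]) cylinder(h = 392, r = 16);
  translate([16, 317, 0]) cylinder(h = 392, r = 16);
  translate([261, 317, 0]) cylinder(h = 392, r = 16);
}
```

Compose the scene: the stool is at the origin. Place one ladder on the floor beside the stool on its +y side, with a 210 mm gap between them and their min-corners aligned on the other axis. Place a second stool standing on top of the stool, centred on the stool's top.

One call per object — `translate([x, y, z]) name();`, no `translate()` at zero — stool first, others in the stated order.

stool();
translate([0, 561, 0]) ladder();
translate([27, 9, 434]) stool_2();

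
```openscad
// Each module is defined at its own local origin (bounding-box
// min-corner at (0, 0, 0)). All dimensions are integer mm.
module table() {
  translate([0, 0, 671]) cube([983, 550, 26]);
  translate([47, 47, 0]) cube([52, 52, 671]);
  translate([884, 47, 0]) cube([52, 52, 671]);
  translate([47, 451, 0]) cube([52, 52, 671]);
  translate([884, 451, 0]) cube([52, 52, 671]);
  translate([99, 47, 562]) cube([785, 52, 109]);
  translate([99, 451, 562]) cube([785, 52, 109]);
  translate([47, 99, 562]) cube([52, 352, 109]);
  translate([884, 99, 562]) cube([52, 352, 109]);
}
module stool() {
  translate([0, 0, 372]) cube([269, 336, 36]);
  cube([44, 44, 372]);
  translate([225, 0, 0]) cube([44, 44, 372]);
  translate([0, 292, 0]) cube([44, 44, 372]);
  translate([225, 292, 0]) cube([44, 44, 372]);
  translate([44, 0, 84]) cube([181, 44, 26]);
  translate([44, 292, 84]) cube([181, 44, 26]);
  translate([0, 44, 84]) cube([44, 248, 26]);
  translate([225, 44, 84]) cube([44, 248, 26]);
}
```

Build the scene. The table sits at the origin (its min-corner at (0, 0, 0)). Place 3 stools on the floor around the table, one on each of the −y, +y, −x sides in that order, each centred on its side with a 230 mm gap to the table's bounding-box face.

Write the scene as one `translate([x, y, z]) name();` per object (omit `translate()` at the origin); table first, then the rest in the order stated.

table();
translate([357, -566, 0]) stool();
translate([357, 780, 0]) stool();
translate([-499, 107, 0]) stool();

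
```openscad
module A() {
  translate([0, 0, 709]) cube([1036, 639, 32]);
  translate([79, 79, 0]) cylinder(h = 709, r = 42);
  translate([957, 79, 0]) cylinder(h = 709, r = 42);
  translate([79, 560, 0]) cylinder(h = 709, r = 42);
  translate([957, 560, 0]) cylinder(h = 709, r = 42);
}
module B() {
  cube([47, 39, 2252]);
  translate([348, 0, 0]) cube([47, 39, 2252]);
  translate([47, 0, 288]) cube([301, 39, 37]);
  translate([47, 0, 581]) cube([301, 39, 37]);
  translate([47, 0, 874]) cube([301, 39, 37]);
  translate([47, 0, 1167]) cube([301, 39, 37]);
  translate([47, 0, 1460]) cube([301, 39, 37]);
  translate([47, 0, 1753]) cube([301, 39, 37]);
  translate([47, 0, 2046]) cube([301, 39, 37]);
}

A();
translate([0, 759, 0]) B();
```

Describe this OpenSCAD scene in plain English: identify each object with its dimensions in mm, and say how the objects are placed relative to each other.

A is a table with a 1036×639 mm rectangular top, 32 mm thick, top surface at z = 741 mm, supported by four round legs of 84 mm diameter, each leg's bounding box inset 37 mm from the nearest pair of top edges, running from the floor.

B is a wooden ladder with two side rails of 47×39 mm section and 2252 mm height, set 395 mm apart overall. Between them run 7 rectangular rungs (39 mm deep, 37 mm thick), front faces flush with the rails' −y face. The bottom of the first rung is 288 mm above the floor and each subsequent rung is 293 mm higher than the one below.

The ladder is on the floor beside the table on its +y side.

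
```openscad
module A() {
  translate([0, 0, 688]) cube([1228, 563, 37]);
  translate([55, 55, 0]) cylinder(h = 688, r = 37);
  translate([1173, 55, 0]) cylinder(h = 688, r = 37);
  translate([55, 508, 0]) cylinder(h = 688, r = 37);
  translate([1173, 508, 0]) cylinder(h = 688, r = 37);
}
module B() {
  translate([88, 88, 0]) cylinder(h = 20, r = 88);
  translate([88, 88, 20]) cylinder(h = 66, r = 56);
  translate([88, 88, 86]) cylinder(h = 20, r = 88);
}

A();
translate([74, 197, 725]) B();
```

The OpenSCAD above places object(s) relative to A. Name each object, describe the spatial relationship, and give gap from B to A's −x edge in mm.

A is a table. B is a spool. The spool is on top of the table. The gap from the spool to the table's −x edge is 74 mm.

The spool's min-x is at 74; the table's min-x is 0; gap = 74 mm.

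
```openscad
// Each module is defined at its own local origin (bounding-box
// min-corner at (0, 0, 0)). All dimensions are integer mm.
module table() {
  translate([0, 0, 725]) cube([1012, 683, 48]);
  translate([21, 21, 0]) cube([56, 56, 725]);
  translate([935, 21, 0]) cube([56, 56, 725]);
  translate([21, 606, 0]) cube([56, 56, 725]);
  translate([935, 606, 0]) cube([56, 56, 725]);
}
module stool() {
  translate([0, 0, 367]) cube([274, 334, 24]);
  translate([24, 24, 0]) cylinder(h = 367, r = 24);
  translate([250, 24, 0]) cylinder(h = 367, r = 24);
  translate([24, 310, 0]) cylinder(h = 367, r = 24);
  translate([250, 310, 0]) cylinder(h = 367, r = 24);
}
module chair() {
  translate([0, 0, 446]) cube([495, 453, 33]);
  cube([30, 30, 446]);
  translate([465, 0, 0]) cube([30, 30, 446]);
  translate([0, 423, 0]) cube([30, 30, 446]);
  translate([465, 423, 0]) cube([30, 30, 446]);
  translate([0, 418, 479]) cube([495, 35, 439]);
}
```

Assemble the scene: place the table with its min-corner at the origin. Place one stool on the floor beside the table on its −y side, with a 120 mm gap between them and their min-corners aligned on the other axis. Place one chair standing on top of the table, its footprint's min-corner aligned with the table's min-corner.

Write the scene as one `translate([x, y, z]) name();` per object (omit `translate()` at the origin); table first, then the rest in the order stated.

table();
translate([0, -454, 0]) stool();
translate([0, 0, 773]) chair();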